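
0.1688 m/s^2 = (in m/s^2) 0.1688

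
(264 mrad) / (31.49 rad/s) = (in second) 0.008384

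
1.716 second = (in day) 1.986e-05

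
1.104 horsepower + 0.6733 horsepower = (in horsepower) 1.777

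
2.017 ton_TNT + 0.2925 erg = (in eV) 5.267e+28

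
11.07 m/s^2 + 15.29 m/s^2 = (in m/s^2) 26.36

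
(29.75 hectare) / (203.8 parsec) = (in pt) 1.341e-10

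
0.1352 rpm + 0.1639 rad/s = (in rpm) 1.7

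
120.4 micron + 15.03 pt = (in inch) 0.2135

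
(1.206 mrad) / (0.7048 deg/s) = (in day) 1.135e-06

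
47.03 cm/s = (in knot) 0.9142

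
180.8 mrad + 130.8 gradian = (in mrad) 2235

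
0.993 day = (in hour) 23.83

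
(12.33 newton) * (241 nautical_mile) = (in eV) 3.435e+25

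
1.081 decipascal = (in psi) 1.568e-05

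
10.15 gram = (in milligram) 1.015e+04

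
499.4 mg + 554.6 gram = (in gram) 555.1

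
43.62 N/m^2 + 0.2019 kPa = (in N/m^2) 245.5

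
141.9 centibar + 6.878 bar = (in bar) 8.297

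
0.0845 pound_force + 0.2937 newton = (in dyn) 6.696e+04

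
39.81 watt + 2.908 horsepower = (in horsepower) 2.961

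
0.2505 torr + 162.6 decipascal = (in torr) 0.3725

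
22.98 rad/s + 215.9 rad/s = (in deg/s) 1.369e+04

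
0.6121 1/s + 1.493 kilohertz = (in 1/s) 1494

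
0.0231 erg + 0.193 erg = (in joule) 2.161e-08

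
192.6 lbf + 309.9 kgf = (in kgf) 397.3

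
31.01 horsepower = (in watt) 2.312e+04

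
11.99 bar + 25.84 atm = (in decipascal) 3.817e+07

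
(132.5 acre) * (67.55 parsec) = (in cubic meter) 1.118e+24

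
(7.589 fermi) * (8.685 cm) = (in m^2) 6.591e-16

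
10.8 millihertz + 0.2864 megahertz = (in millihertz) 2.864e+08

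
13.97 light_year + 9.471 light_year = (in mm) 2.218e+20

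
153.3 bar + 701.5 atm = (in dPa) 8.641e+08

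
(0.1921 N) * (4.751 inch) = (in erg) 2.318e+05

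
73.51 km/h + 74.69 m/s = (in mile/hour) 212.8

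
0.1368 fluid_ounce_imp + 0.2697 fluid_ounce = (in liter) 0.01186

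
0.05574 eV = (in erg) 8.931e-14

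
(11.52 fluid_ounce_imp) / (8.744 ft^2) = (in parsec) 1.306e-20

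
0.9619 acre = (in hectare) 0.3893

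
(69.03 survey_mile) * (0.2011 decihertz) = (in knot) 4343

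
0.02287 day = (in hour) 0.5489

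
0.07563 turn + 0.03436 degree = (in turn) 0.07573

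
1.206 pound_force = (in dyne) 5.365e+05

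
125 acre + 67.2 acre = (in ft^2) 8.372e+06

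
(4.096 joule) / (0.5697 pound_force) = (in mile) 0.001004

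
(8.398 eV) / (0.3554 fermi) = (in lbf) 0.0008511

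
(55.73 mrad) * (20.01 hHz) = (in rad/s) 111.5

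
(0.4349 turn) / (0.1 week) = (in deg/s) 0.002589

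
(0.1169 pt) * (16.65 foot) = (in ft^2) 0.002253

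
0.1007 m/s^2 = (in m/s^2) 0.1007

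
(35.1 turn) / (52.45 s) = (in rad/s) 4.205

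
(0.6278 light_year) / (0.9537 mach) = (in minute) 3.048e+11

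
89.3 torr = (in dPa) 1.191e+05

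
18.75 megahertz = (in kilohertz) 1.875e+04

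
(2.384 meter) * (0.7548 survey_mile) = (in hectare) 0.2896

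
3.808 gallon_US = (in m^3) 0.01441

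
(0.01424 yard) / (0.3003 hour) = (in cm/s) 0.001204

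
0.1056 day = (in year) 0.0002893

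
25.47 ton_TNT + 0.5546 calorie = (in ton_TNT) 25.47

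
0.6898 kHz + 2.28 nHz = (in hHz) 6.898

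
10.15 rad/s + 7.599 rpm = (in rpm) 104.5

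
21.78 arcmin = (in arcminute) 21.78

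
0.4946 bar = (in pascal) 4.946e+04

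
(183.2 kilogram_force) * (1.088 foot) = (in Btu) 0.5647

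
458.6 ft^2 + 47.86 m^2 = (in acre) 0.02235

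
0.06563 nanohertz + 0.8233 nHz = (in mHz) 8.889e-07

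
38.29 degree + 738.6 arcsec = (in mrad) 671.9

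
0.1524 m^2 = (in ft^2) 1.64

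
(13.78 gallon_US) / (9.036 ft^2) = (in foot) 0.2039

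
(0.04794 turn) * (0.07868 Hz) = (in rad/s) 0.0237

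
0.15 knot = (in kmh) 0.2778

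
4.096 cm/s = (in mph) 0.09162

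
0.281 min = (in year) 5.346e-07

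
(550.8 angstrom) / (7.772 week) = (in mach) 3.441e-17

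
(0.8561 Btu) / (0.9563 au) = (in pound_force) 1.419e-09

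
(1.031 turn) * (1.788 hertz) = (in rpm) 110.6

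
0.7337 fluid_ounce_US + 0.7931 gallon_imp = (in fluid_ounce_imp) 127.7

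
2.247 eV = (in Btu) 3.412e-22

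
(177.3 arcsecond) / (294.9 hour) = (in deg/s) 4.639e-08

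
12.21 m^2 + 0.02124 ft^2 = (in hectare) 0.001221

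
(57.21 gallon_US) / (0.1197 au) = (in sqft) 1.302e-10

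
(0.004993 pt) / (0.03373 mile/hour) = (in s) 0.0001168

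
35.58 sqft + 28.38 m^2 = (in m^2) 31.69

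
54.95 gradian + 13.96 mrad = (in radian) 0.8771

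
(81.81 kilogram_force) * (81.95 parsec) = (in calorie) 4.849e+20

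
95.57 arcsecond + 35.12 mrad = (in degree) 2.039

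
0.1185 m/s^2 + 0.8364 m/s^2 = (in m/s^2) 0.9549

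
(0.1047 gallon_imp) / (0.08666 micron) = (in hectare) 0.5492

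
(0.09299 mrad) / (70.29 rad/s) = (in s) 1.323e-06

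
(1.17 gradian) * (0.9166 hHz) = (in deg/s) 96.52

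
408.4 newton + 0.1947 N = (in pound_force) 91.86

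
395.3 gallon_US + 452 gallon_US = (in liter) 3207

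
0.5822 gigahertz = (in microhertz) 5.822e+14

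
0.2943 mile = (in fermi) 4.736e+17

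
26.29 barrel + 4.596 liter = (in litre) 4184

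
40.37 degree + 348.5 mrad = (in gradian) 67.04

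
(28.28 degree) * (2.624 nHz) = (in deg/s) 7.421e-08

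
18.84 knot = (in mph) 21.68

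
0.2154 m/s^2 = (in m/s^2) 0.2154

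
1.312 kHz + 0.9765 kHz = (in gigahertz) 2.289e-06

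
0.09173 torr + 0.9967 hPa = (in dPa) 1119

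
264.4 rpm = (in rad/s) 27.69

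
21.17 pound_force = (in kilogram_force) 9.603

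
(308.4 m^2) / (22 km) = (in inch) 0.5519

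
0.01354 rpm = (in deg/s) 0.08124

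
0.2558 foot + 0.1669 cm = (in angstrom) 7.964e+08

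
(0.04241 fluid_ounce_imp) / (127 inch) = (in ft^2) 4.021e-06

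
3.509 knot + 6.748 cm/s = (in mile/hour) 4.189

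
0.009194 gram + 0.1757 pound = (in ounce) 2.812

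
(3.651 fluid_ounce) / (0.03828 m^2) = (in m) 0.002821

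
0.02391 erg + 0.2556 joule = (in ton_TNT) 6.109e-11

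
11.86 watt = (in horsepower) 0.0159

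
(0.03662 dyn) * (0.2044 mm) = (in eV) 4.672e+08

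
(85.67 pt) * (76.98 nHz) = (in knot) 4.522e-09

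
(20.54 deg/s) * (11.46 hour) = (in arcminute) 5.084e+07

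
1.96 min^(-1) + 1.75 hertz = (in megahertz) 1.783e-06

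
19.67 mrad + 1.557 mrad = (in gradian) 1.351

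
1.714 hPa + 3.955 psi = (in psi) 3.98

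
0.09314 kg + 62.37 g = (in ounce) 5.485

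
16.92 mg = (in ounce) 0.0005968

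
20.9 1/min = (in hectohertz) 0.003483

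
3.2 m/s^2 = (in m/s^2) 3.2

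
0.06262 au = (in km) 9.368e+06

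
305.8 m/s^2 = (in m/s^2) 305.8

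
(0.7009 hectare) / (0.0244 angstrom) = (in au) 1.92e+04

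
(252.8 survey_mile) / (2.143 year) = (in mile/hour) 0.01347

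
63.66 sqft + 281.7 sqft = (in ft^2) 345.4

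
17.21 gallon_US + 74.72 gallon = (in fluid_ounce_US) 1.177e+04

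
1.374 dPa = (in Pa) 0.1374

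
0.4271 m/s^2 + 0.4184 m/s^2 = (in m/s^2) 0.8455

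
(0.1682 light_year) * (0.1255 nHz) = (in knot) 3.882e+05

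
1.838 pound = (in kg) 0.8337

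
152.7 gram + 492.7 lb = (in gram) 2.236e+05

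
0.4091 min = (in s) 24.55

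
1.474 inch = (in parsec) 1.213e-18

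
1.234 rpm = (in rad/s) 0.1292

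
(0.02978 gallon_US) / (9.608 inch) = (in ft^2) 0.004972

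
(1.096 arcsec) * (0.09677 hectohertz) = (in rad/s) 5.142e-05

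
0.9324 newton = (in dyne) 9.324e+04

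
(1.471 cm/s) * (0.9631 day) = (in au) 8.182e-09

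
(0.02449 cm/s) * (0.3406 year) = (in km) 2.631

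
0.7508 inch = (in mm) 19.07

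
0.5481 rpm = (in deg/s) 3.289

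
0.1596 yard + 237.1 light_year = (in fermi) 2.243e+33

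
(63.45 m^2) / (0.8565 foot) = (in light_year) 2.569e-14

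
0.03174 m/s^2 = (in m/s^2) 0.03174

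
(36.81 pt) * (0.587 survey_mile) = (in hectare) 0.001227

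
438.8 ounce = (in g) 1.244e+04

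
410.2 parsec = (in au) 8.461e+07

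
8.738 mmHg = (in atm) 0.0115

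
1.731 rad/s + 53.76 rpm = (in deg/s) 421.7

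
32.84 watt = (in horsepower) 0.04404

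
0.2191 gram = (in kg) 0.0002191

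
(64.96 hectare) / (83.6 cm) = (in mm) 7.77e+08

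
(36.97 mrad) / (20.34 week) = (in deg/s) 1.722e-07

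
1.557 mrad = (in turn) 0.0002478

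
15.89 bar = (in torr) 1.192e+04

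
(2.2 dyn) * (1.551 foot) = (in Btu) 9.858e-09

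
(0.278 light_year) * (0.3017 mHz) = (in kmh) 2.857e+12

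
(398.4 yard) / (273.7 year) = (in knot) 8.204e-08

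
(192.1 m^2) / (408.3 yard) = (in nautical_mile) 0.0002778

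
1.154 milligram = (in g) 0.001154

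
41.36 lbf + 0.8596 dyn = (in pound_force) 41.36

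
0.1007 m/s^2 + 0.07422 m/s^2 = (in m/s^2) 0.1749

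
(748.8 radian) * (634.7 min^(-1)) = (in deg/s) 4.538e+05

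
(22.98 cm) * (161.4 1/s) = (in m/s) 37.09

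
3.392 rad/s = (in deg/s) 194.3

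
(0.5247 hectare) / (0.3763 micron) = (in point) 3.953e+13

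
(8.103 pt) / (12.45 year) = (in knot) 1.415e-11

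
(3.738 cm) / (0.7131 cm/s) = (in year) 1.662e-07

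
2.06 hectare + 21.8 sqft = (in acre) 5.091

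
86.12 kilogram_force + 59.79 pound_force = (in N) 1111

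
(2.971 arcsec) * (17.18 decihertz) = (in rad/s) 2.475e-05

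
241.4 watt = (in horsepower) 0.3237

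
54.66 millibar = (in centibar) 5.466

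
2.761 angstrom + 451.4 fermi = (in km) 2.766e-13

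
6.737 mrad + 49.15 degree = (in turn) 0.1376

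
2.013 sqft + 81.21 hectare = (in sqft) 8.741e+06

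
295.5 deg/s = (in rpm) 49.25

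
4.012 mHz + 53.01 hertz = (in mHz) 5.301e+04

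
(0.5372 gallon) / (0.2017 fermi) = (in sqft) 1.085e+14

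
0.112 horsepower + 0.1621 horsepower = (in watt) 204.4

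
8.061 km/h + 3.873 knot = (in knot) 8.226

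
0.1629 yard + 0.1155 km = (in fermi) 1.156e+17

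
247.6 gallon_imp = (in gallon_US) 297.4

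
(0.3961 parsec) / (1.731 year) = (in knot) 4.352e+08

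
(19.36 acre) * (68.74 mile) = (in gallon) 2.29e+12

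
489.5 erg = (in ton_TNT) 1.17e-14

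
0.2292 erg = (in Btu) 2.172e-11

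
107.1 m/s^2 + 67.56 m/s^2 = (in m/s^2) 174.7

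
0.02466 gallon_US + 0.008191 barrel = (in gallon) 0.3687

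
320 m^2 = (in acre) 0.07907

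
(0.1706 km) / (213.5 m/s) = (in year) 2.534e-08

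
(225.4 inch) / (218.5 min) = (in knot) 0.0008489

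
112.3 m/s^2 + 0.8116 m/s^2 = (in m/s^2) 113.1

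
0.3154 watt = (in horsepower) 0.000423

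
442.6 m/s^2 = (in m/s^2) 442.6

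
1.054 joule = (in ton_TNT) 2.519e-10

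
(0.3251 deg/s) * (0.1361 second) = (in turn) 0.0001229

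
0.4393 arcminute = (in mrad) 0.1278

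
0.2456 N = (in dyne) 2.456e+04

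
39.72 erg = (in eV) 2.479e+13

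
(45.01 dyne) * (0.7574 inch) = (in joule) 8.659e-06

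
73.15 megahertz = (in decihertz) 7.315e+08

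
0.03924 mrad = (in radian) 3.924e-05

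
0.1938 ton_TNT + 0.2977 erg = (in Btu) 7.685e+05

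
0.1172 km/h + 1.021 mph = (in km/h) 1.76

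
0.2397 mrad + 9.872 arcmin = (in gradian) 0.1981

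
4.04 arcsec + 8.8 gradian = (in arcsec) 2.852e+04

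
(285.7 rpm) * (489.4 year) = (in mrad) 4.618e+14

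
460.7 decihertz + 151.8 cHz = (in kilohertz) 0.04759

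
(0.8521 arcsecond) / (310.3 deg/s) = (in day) 8.829e-12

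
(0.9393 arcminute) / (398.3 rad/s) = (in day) 7.94e-12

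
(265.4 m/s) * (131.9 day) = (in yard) 3.308e+09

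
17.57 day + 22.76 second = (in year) 0.04814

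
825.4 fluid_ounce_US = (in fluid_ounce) 825.4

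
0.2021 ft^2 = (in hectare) 1.878e-06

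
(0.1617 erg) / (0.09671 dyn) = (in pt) 47.4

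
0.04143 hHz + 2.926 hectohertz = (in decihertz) 2967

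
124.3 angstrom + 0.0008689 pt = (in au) 2.132e-18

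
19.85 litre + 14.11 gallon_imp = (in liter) 84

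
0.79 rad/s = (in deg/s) 45.26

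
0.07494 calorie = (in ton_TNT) 7.494e-11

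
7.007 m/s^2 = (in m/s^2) 7.007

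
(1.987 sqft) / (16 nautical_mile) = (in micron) 6.23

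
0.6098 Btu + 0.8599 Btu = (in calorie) 370.6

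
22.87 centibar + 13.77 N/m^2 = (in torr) 171.6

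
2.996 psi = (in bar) 0.2066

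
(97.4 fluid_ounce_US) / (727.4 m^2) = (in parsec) 1.283e-22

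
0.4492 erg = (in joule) 4.492e-08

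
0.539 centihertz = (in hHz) 5.39e-05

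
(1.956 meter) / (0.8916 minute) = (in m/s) 0.03656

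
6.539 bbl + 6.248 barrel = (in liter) 2033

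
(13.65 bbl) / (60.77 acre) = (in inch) 0.0003474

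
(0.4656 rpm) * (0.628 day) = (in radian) 2646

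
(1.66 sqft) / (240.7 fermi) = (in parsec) 2.076e-05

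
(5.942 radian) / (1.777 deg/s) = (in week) 0.0003168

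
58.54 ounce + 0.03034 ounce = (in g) 1660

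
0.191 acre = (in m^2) 772.9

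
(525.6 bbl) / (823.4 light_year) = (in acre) 2.651e-21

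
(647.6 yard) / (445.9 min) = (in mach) 6.5e-05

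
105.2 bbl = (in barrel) 105.2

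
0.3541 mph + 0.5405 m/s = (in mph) 1.563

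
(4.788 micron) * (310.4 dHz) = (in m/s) 0.0001486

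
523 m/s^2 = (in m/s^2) 523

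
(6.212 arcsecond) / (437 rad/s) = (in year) 2.185e-15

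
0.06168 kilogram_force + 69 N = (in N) 69.6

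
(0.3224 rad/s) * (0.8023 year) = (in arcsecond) 1.683e+12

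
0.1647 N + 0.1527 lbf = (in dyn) 8.439e+04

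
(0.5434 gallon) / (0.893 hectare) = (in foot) 7.557e-07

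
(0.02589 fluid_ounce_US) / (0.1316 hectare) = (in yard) 6.363e-10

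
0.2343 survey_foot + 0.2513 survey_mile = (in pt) 1.147e+06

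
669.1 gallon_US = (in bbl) 15.93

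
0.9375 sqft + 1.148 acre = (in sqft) 5.001e+04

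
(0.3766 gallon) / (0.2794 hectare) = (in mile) 3.17e-10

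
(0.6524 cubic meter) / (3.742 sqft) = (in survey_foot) 6.157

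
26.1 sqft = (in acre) 0.0005992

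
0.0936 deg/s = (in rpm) 0.0156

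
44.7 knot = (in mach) 0.06753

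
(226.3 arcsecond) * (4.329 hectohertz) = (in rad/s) 0.4749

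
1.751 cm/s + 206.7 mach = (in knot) 1.368e+05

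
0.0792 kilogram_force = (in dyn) 7.767e+04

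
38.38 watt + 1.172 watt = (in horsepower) 0.05304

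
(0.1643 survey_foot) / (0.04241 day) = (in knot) 2.657e-05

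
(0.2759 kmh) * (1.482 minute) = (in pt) 1.932e+04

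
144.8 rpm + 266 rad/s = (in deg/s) 1.611e+04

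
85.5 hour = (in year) 0.00976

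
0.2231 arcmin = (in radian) 6.49e-05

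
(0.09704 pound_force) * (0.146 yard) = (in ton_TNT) 1.377e-11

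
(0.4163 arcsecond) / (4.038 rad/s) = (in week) 8.264e-13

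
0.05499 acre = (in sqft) 2395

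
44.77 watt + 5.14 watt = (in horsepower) 0.06693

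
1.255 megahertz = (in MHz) 1.255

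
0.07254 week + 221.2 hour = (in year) 0.02664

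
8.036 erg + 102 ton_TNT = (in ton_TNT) 102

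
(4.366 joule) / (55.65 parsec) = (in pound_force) 5.716e-19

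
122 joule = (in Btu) 0.1156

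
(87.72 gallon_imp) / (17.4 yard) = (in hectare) 2.506e-06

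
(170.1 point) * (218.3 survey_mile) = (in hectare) 2.108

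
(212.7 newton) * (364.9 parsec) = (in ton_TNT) 5.724e+11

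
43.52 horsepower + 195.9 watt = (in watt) 3.265e+04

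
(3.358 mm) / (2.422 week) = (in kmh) 8.253e-09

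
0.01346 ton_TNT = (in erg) 5.632e+14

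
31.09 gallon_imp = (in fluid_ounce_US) 4779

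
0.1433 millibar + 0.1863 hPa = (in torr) 0.2472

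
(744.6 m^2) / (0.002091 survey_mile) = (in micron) 2.213e+08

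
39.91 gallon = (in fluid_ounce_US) 5108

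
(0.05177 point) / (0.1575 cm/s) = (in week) 1.917e-08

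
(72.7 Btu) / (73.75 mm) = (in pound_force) 2.338e+05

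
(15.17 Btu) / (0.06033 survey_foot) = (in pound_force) 1.957e+05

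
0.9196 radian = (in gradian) 58.54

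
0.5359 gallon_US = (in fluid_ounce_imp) 71.4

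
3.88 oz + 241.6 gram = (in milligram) 3.516e+05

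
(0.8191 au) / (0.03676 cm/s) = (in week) 5.512e+08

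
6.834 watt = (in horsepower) 0.009165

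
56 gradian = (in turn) 0.14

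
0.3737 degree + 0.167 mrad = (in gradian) 0.4259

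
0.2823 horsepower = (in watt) 210.5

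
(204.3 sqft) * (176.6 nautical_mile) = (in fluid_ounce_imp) 2.185e+11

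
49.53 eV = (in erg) 7.936e-11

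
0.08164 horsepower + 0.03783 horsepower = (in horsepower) 0.1195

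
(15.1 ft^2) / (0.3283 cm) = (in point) 1.211e+06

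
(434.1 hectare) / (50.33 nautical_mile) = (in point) 1.32e+05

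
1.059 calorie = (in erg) 4.431e+07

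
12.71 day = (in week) 1.816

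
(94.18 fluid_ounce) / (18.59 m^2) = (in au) 1.002e-15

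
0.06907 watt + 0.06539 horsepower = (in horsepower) 0.06548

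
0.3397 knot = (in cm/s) 17.48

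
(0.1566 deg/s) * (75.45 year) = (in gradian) 4.14e+08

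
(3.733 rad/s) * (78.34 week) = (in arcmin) 6.08e+11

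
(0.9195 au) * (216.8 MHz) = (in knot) 5.797e+19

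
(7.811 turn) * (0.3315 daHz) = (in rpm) 1554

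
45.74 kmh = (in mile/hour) 28.42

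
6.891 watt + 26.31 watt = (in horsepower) 0.04452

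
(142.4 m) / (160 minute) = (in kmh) 0.0534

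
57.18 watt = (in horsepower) 0.07668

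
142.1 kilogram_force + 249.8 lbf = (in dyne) 2.505e+08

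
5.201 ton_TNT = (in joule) 2.176e+10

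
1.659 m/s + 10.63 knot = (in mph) 15.94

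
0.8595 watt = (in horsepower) 0.001153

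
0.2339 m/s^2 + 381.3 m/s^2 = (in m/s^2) 381.5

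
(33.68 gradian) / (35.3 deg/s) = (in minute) 0.01431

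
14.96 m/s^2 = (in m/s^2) 14.96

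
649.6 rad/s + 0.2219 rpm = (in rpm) 6203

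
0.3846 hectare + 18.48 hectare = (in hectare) 18.86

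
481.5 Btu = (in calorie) 1.214e+05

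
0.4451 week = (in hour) 74.78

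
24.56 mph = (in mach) 0.03224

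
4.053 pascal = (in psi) 0.0005878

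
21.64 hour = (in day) 0.9017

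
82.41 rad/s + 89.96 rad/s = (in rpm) 1646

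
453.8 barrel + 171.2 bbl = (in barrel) 625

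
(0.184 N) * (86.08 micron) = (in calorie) 3.786e-06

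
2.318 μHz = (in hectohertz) 2.318e-08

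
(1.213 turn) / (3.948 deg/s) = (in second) 110.6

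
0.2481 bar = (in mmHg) 186.1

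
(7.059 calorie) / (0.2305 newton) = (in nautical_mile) 0.06919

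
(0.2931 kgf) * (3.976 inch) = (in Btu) 0.0002751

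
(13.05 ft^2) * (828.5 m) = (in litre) 1.004e+06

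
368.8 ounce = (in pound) 23.05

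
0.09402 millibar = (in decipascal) 94.02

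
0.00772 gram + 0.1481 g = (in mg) 155.8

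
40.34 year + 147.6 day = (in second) 1.285e+09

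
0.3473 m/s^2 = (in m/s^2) 0.3473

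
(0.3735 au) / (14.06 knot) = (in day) 8.941e+04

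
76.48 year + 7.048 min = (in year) 76.48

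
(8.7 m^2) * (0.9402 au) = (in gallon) 3.233e+14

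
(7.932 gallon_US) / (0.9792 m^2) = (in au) 2.05e-13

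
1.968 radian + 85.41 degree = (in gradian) 220.2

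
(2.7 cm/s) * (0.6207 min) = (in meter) 1.006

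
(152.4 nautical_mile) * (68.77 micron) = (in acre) 0.004796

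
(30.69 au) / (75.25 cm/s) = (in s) 6.101e+12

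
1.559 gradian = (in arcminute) 84.19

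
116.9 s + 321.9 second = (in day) 0.005079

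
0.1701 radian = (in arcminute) 584.8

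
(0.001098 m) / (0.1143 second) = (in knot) 0.01867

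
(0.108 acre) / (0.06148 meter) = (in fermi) 7.109e+18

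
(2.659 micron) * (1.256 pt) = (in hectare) 1.178e-13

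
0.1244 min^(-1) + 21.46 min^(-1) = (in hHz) 0.003597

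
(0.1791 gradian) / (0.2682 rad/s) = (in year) 3.326e-10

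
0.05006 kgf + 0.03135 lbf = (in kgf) 0.06428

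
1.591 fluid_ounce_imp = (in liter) 0.04521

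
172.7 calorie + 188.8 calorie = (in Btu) 1.434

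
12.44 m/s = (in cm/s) 1244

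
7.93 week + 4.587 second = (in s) 4.796e+06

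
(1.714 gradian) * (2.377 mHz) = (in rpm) 0.0006111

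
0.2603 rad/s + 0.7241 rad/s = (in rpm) 9.4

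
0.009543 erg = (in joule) 9.543e-10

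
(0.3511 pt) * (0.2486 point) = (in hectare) 1.086e-12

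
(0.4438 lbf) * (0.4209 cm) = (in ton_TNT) 1.986e-12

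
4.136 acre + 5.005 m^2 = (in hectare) 1.674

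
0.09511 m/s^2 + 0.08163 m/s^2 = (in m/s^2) 0.1767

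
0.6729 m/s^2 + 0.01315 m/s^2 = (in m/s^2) 0.6861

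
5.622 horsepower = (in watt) 4192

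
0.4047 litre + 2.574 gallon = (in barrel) 0.06383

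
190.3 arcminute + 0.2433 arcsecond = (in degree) 3.172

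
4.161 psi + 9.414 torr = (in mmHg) 224.6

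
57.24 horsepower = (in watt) 4.268e+04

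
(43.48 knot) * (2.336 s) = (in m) 52.25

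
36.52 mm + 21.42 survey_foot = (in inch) 258.5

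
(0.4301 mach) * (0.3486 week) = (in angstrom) 3.088e+17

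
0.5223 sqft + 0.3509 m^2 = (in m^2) 0.3994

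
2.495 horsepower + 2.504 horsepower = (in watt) 3728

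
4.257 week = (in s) 2.575e+06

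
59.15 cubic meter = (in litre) 5.915e+04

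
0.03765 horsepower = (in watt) 28.08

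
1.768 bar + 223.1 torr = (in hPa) 2065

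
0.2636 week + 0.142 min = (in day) 1.845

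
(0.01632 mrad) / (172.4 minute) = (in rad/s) 1.578e-09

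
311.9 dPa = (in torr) 0.2339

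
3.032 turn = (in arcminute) 6.549e+04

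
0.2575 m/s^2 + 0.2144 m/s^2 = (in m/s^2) 0.4719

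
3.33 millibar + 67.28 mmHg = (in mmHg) 69.78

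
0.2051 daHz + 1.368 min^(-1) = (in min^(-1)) 124.4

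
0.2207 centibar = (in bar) 0.002207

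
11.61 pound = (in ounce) 185.8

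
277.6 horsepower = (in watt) 2.07e+05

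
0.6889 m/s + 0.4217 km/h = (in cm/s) 80.6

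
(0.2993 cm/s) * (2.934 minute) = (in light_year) 5.569e-17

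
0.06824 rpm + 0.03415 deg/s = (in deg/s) 0.4436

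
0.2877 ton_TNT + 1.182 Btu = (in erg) 1.204e+16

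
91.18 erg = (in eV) 5.691e+13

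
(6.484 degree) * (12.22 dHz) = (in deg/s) 7.923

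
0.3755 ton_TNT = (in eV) 9.806e+27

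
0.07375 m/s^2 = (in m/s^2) 0.07375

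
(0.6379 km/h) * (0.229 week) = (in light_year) 2.594e-12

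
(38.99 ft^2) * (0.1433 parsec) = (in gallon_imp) 3.523e+18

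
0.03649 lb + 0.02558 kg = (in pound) 0.09288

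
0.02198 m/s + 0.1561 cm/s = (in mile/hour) 0.05266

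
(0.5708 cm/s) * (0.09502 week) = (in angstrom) 3.28e+12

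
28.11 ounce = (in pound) 1.757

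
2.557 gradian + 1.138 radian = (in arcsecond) 2.43e+05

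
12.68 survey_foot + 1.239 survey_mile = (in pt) 5.663e+06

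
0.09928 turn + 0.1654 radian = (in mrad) 789.2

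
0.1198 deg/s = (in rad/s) 0.002091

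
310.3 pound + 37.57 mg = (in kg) 140.7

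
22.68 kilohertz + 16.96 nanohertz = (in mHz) 2.268e+07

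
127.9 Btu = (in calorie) 3.225e+04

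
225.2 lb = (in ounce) 3603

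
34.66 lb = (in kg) 15.72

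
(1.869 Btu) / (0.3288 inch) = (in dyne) 2.361e+10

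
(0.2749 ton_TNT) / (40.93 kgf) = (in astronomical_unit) 1.915e-05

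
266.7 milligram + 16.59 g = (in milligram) 1.686e+04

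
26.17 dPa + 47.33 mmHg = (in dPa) 6.313e+04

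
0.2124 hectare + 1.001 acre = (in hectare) 0.6175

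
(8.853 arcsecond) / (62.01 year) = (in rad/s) 2.195e-14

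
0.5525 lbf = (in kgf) 0.2506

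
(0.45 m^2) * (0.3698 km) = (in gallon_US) 4.396e+04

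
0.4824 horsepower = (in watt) 359.7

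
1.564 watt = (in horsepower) 0.002097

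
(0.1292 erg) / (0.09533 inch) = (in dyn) 0.5336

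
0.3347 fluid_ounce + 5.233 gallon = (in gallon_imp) 4.36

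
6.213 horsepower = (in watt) 4633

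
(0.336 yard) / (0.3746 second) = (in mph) 1.835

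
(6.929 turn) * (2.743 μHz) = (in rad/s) 0.0001194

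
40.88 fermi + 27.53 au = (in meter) 4.118e+12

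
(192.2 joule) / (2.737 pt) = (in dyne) 1.991e+10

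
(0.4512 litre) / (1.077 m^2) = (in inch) 0.01649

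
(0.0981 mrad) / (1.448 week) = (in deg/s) 6.418e-09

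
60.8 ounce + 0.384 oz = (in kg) 1.735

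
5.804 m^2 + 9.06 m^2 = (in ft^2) 160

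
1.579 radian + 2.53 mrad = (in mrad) 1582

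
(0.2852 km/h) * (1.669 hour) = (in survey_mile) 0.2958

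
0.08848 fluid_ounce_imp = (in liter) 0.002514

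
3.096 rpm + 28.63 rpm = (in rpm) 31.73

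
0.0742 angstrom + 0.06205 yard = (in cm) 5.674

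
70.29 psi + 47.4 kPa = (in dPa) 5.32e+06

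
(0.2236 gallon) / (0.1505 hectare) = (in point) 0.001594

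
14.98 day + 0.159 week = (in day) 16.09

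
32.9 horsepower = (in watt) 2.453e+04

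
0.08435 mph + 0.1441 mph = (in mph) 0.2284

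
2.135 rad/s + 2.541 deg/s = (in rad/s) 2.179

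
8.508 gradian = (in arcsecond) 2.757e+04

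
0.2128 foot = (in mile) 4.03e-05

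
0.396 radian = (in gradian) 25.21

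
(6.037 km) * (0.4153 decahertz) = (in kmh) 9.026e+04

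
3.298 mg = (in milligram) 3.298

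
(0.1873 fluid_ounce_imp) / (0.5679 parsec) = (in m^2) 3.037e-22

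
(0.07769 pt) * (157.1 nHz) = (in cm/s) 4.306e-10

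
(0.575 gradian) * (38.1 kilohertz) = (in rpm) 3286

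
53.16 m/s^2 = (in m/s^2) 53.16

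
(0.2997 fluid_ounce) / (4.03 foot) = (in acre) 1.783e-09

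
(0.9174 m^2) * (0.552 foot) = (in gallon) 40.78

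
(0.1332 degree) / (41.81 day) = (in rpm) 6.146e-09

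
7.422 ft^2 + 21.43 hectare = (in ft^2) 2.307e+06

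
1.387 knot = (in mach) 0.002096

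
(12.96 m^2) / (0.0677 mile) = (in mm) 119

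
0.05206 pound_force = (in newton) 0.2316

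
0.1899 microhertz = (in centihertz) 1.899e-05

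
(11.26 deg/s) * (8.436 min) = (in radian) 99.47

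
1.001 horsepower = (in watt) 746.4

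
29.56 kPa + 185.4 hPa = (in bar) 0.481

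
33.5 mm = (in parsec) 1.086e-18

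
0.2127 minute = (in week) 2.11e-05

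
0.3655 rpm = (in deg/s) 2.193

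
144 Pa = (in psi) 0.02089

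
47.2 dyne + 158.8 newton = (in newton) 158.8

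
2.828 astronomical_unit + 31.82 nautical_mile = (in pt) 1.199e+15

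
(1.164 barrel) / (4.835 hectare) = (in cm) 0.0003828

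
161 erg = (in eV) 1.005e+14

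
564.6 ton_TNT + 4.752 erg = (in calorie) 5.646e+11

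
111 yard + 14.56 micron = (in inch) 3996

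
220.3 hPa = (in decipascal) 2.203e+05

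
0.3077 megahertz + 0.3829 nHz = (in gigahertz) 0.0003077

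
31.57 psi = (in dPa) 2.177e+06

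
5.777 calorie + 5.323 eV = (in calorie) 5.777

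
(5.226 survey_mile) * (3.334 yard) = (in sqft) 2.76e+05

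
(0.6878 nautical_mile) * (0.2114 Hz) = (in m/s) 269.3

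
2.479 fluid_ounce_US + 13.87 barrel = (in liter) 2205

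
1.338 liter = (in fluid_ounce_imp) 47.09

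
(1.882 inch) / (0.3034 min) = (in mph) 0.005874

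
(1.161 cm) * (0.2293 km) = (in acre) 0.0006578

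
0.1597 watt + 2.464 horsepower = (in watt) 1838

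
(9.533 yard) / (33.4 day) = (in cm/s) 0.0003021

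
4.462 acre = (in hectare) 1.806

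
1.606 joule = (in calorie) 0.3838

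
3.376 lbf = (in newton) 15.02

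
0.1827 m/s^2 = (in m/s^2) 0.1827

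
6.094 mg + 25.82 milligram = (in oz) 0.001126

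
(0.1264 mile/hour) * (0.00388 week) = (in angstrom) 1.326e+12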